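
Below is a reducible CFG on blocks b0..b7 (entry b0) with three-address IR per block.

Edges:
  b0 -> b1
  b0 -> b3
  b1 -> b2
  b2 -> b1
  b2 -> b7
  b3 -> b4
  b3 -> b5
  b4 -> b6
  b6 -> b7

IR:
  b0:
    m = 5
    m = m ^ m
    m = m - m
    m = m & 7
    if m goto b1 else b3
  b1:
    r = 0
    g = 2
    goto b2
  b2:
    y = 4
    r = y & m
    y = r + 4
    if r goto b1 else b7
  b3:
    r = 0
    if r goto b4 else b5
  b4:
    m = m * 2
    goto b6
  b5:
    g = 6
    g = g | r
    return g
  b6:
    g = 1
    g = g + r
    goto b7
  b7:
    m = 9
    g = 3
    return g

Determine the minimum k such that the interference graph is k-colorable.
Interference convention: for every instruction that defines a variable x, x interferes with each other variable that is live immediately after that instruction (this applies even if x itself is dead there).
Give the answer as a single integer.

Answer: 3

Derivation:
Per-block:
  b0 def {m} use ∅
  b1 def {g,r} use ∅
  b2 def {r,y} use {m}
  b3 def {r} use ∅
  b4 def {m} use {m}
  b5 def {g} use {r}
  b6 def {g} use {r}
  b7 def {g,m} use ∅

Liveness:
  b0 li=∅ lo={m}
  b1 li={m} lo={m}
  b2 li={m} lo={m}
  b3 li={m} lo={m,r}
  b4 li={m,r} lo={r}
  b5 li={r} lo=∅
  b6 li={r} lo=∅
  b7 li=∅ lo=∅

Conflict graph:
  g — {m,r}
  m — {g,r,y}
  r — {g,m,y}
  y — {m,r}

Registers:
  {g,m,r} pairwise interfere (3-clique) ⇒ χ ≥ 3
  assign g→c2 m→c0 r→c1 y→c2 — no edge inside a register ⇒ χ ≤ 3
  χ = 3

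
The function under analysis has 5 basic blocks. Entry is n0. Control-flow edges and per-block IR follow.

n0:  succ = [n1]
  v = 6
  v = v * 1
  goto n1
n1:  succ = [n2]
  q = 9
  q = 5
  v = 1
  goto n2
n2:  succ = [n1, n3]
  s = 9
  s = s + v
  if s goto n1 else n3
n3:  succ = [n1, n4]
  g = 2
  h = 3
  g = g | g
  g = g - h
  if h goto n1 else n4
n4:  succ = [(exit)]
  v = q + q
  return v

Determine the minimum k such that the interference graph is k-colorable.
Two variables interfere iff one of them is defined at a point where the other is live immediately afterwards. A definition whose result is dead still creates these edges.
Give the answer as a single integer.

Answer: 3

Working:
Per-block:
  n0 def {v} use ∅
  n1 def {q,v} use ∅
  n2 def {s} use {v}
  n3 def {g,h} use ∅
  n4 def {v} use {q}

Backward fixpoint:
  live n0: ∅→∅
  live n1: ∅→{q,v}
  live n2: {q,v}→{q}
  live n3: {q}→{q}
  live n4: {q}→∅

Conflict graph:
  g: {h,q}
  h: {g,q}
  q: {g,h,s,v}
  s: {q,v}
  v: {q,s}

Colouring:
  {g,h,q} pairwise interfere (3-clique) ⇒ χ ≥ 3
  3-colouring: r0={q}  r1={g,s}  r2={h,v}
  χ = 3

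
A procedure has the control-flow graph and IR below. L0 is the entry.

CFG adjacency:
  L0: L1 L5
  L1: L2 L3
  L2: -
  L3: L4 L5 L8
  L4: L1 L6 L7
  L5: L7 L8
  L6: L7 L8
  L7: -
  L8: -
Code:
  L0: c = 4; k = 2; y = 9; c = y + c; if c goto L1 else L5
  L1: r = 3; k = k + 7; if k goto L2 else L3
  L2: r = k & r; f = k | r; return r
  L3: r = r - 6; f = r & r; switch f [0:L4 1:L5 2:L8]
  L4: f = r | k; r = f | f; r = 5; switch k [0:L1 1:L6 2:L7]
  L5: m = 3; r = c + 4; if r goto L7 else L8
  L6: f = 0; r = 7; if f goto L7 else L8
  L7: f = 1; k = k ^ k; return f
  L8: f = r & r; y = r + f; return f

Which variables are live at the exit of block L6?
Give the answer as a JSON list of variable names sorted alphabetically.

Answer: ["k", "r"]

Analysis:
Per-block:
  L0 def {c,k,y} use ∅
  L1 def {k,r} use {k}
  L2 def {f,r} use {k,r}
  L3 def {f,r} use {r}
  L4 def {f,r} use {k,r}
  L5 def {m,r} use {c}
  L6 def {f,r} use ∅
  L7 def {f,k} use {k}
  L8 def {f,y} use {r}

Backward fixpoint:
  L0: in=∅ out={c,k}
  L1: in={c,k} out={c,k,r}
  L2: in={k,r} out=∅
  L3: in={c,k,r} out={c,k,r}
  L4: in={c,k,r} out={c,k}
  L5: in={c,k} out={k,r}
  L6: in={k} out={k,r}
  L7: in={k} out=∅
  L8: in={r} out=∅

live-out(L6) = ["k", "r"]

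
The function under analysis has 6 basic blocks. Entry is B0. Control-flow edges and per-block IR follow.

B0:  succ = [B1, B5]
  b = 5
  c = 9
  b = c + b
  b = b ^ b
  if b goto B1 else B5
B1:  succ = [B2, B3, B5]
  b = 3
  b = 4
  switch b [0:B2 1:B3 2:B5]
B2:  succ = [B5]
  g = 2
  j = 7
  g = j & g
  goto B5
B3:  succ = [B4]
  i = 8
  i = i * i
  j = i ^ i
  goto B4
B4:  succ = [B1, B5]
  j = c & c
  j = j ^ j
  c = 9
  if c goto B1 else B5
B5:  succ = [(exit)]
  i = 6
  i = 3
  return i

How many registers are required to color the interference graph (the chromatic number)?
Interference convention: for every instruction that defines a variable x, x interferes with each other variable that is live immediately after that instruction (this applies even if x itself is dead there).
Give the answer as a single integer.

Block summaries:
  B0: def={b,c} ue=∅
  B1: def={b} ue=∅
  B2: def={g,j} ue=∅
  B3: def={i,j} ue=∅
  B4: def={c,j} ue={c}
  B5: def={i} ue=∅

Liveness:
  B0 li=∅ lo={c}
  B1 li={c} lo={c}
  B2 li=∅ lo=∅
  B3 li={c} lo={c}
  B4 li={c} lo={c}
  B5 li=∅ lo=∅

Conflict graph:
  b — {c}
  c — {b,i,j}
  g — {j}
  i — {c}
  j — {c,g}

Chromatic number:
  clique {b,c} ⇒ need ≥ 2
  2-colouring: c0={c,g}  c1={b,i,j}
  χ = 2

Answer: 2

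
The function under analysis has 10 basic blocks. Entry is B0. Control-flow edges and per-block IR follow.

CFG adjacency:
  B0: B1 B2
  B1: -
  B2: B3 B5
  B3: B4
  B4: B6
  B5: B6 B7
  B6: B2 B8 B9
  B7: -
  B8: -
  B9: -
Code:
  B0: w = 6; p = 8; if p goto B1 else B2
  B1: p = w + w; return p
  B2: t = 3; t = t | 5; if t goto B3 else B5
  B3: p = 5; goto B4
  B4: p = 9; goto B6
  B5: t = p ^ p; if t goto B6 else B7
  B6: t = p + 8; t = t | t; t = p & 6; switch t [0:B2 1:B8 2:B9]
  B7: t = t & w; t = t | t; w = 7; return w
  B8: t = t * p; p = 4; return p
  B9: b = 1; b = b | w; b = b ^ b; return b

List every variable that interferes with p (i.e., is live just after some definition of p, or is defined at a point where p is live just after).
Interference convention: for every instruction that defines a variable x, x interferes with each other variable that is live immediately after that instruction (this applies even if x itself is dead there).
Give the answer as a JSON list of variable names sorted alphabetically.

Block summaries:
  B0 def {p,w} use ∅
  B1 def {p} use {w}
  B2 def {t} use ∅
  B3 def {p} use ∅
  B4 def {p} use ∅
  B5 def {t} use {p}
  B6 def {t} use {p}
  B7 def {t,w} use {t,w}
  B8 def {p,t} use {p,t}
  B9 def {b} use {w}

Liveness:
  B0: in=∅ out={p,w}
  B1: in={w} out=∅
  B2: in={p,w} out={p,w}
  B3: in={w} out={w}
  B4: in={w} out={p,w}
  B5: in={p,w} out={p,t,w}
  B6: in={p,w} out={p,t,w}
  B7: in={t,w} out=∅
  B8: in={p,t} out=∅
  B9: in={w} out=∅

Conflict graph:
  b — {w}
  p — {t,w}
  t — {p,w}
  w — {b,p,t}

N(p) = ["t", "w"]

Answer: ["t", "w"]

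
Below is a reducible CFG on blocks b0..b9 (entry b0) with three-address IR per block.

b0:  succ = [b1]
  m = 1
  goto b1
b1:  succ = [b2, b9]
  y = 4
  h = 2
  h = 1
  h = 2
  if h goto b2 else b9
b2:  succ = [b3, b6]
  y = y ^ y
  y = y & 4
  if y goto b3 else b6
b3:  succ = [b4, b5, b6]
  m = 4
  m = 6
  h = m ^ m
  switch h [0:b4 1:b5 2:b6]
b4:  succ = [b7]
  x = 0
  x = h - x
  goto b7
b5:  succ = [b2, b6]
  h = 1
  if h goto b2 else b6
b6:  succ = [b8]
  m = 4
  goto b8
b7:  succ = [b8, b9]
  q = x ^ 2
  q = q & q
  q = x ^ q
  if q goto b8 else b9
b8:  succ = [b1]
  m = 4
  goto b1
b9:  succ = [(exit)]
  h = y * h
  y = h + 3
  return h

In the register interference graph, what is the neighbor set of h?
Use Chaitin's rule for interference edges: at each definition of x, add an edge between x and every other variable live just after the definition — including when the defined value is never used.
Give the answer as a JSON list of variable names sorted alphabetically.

Answer: ["q", "x", "y"]

Derivation:
def/use:
  b0: def={m} ue=∅
  b1: def={h,y} ue=∅
  b2: def={y} ue={y}
  b3: def={h,m} ue=∅
  b4: def={x} ue={h}
  b5: def={h} ue=∅
  b6: def={m} ue=∅
  b7: def={q} ue={x}
  b8: def={m} ue=∅
  b9: def={h,y} ue={h,y}

Backward fixpoint:
  b0: in=∅ out=∅
  b1: in=∅ out={h,y}
  b2: in={y} out={y}
  b3: in={y} out={h,y}
  b4: in={h,y} out={h,x,y}
  b5: in={y} out={y}
  b6: in=∅ out=∅
  b7: in={h,x,y} out={h,y}
  b8: in=∅ out=∅
  b9: in={h,y} out=∅

Interfere edges:
  h: {q,x,y}
  m: {y}
  q: {h,x,y}
  x: {h,q,y}
  y: {h,m,q,x}

N(h) = ["q", "x", "y"]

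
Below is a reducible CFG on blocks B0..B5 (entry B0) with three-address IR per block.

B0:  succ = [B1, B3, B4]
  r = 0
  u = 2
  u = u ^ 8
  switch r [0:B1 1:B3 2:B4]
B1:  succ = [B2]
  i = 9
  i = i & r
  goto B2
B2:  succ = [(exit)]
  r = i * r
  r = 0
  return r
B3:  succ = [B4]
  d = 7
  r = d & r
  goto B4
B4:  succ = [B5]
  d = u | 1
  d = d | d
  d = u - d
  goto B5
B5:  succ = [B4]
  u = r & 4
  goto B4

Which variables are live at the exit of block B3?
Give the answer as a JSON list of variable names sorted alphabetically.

Answer: ["r", "u"]

Working:
Per-block:
  B0 def {r,u} use ∅
  B1 def {i} use {r}
  B2 def {r} use {i,r}
  B3 def {d,r} use {r}
  B4 def {d} use {u}
  B5 def {u} use {r}

Liveness:
  live B0: ∅→{r,u}
  live B1: {r}→{i,r}
  live B2: {i,r}→∅
  live B3: {r,u}→{r,u}
  live B4: {r,u}→{r}
  live B5: {r}→{r,u}

live-out(B3) = ["r", "u"]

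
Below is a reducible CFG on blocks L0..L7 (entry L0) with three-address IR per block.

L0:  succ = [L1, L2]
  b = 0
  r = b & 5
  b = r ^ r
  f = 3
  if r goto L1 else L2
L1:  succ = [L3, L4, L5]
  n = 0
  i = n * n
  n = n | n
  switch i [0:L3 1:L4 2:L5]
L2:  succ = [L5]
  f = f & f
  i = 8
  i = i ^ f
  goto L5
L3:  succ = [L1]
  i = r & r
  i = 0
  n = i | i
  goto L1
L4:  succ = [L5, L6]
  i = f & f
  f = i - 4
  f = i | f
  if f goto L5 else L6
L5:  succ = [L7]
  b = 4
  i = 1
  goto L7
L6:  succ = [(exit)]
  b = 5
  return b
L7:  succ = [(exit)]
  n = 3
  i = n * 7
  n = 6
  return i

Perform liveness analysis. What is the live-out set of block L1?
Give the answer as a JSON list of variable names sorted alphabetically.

def/use:
  L0: def={b,f,r} ue=∅
  L1: def={i,n} ue=∅
  L2: def={f,i} ue={f}
  L3: def={i,n} ue={r}
  L4: def={f,i} ue={f}
  L5: def={b,i} ue=∅
  L6: def={b} ue=∅
  L7: def={i,n} ue=∅

Liveness:
  L0: in=∅ out={f,r}
  L1: in={f,r} out={f,r}
  L2: in={f} out=∅
  L3: in={f,r} out={f,r}
  L4: in={f} out=∅
  L5: in=∅ out=∅
  L6: in=∅ out=∅
  L7: in=∅ out=∅

live-out(L1) = ["f", "r"]

Answer: ["f", "r"]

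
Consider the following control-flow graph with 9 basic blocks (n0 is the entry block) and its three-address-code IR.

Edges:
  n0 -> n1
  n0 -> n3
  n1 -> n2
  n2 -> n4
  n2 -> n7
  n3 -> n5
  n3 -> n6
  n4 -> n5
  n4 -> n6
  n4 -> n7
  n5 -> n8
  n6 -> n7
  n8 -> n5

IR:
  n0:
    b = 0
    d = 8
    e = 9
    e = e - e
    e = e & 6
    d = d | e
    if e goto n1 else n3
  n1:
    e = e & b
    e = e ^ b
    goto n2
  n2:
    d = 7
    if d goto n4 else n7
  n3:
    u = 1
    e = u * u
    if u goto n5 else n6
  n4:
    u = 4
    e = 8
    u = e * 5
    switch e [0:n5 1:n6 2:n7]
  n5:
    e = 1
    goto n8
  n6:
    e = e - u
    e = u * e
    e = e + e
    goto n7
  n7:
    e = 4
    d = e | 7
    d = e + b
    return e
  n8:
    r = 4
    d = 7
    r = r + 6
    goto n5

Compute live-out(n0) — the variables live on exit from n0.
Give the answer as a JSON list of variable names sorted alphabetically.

Per-block:
  n0 def {b,d,e} use ∅
  n1 def {e} use {b,e}
  n2 def {d} use ∅
  n3 def {e,u} use ∅
  n4 def {e,u} use ∅
  n5 def {e} use ∅
  n6 def {e} use {e,u}
  n7 def {d,e} use {b}
  n8 def {d,r} use ∅

Backward fixpoint:
  n0: in=∅ out={b,e}
  n1: in={b,e} out={b}
  n2: in={b} out={b}
  n3: in={b} out={b,e,u}
  n4: in={b} out={b,e,u}
  n5: in=∅ out=∅
  n6: in={b,e,u} out={b}
  n7: in={b} out=∅
  n8: in=∅ out=∅

live-out(n0) = ["b", "e"]

Answer: ["b", "e"]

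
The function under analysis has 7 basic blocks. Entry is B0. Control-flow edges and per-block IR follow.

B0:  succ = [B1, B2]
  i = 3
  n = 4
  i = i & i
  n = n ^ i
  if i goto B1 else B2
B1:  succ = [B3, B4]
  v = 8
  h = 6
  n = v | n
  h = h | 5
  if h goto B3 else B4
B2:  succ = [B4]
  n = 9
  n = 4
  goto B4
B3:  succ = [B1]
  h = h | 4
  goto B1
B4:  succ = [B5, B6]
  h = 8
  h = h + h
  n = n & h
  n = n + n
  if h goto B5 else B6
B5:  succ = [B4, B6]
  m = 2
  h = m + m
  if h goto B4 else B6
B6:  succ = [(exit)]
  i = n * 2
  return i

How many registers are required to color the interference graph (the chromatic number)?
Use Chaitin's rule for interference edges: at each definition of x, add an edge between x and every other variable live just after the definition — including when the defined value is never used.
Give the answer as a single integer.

Block summaries:
  B0 def {i,n} use ∅
  B1 def {h,n,v} use {n}
  B2 def {n} use ∅
  B3 def {h} use {h}
  B4 def {h,n} use {n}
  B5 def {h,m} use ∅
  B6 def {i} use {n}

Liveness:
  live B0: ∅→{n}
  live B1: {n}→{h,n}
  live B2: ∅→{n}
  live B3: {h,n}→{n}
  live B4: {n}→{n}
  live B5: {n}→{n}
  live B6: {n}→∅

Interfere edges:
  h↔{n,v}
  i↔{n}
  m↔{n}
  n↔{h,i,m,v}
  v↔{h,n}

Registers:
  {h,n,v} pairwise interfere (3-clique) ⇒ χ ≥ 3
  assign h→R1 i→R1 m→R1 n→R0 v→R2 — no edge inside a register ⇒ χ ≤ 3
  χ = 3

Answer: 3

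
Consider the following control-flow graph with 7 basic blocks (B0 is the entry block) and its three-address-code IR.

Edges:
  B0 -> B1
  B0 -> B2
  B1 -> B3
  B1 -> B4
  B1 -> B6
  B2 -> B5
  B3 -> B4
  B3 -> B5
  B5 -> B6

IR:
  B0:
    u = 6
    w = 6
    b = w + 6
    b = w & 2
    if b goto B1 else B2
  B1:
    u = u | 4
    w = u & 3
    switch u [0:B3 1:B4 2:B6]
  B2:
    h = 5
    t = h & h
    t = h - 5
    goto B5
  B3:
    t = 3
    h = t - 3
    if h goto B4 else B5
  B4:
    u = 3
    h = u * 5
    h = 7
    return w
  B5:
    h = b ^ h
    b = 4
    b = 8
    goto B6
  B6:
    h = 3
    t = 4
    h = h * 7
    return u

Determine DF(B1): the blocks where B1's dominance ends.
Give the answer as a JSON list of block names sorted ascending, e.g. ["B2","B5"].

Answer: ["B5", "B6"]

Working:
idom tree: B1←B0 B2←B0 B3←B1 B4←B1 B5←B0 B6←B0
Join-block Dom:
  B4: preds {B1,B3}: {B0,B1} ∩ {B0,B1,B3} = {B0,B1}; idom=B1
  B5: preds {B2,B3}: {B0,B2} ∩ {B0,B1,B3} = {B0}; idom=B0
  B6: preds {B1,B5}: {B0,B1} ∩ {B0,B5} = {B0}; idom=B0

DF derivation:
  join B4 pred B1: · stop@B1
  join B4 pred B3: B3 stop@B1
  join B5 pred B2: B2 stop@B0
  join B5 pred B3: B3→B1 stop@B0
  join B6 pred B1: B1 stop@B0
  join B6 pred B5: B5 stop@B0
  DF(B0)=∅
  DF(B1)={B5,B6}
  DF(B2)={B5}
  DF(B3)={B4,B5}
  DF(B4)=∅
  DF(B5)={B6}
  DF(B6)=∅

DF(B1) = ["B5", "B6"]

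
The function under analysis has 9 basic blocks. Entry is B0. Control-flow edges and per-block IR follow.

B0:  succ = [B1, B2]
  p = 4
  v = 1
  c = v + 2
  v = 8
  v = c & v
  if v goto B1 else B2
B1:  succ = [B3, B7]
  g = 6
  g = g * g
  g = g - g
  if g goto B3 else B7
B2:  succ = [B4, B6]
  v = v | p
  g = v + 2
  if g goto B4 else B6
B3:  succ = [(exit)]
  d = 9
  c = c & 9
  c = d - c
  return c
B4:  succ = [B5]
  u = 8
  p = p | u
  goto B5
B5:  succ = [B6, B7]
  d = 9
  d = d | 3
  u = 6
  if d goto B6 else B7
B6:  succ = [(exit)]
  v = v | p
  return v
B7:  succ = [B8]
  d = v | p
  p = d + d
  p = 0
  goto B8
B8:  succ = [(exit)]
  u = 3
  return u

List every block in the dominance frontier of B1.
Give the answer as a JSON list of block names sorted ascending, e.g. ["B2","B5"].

idom tree: B1←B0 B2←B0 B3←B1 B4←B2 B5←B4 B6←B2 B7←B0 B8←B7
Join-block Dom:
  B6: preds {B2,B5}: {B0,B2} ∩ {B0,B2,B4,B5} = {B0,B2}; idom=B2
  B7: preds {B1,B5}: {B0,B1} ∩ {B0,B2,B4,B5} = {B0}; idom=B0

Frontier:
  join B6 pred B2: · stop@B2
  join B6 pred B5: B5→B4 stop@B2
  join B7 pred B1: B1 stop@B0
  join B7 pred B5: B5→B4→B2 stop@B0
  DF(B0)=∅
  DF(B1)={B7}
  DF(B2)={B7}
  DF(B3)=∅
  DF(B4)={B6,B7}
  DF(B5)={B6,B7}
  DF(B6)=∅
  DF(B7)=∅
  DF(B8)=∅

DF(B1) = ["B7"]

Answer: ["B7"]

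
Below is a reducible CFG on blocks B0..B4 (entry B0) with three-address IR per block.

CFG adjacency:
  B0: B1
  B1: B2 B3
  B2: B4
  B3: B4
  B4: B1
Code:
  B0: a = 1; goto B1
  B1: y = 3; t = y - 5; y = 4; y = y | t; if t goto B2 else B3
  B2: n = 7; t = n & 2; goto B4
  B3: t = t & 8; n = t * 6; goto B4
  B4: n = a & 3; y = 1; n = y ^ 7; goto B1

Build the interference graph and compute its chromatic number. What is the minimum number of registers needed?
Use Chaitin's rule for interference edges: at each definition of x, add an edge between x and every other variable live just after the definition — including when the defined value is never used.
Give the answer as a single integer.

Answer: 3

Working:
Block summaries:
  B0 def {a} use ∅
  B1 def {t,y} use ∅
  B2 def {n,t} use ∅
  B3 def {n,t} use {t}
  B4 def {n,y} use {a}

Liveness:
  live B0: ∅→{a}
  live B1: {a}→{a,t}
  live B2: {a}→{a}
  live B3: {a,t}→{a}
  live B4: {a}→{a}

Conflict graph:
  a↔{n,t,y}
  n↔{a}
  t↔{a,y}
  y↔{a,t}

Registers:
  clique {a,t,y} ⇒ need ≥ 3
  3-colouring: c0={a}  c1={n,t}  c2={y}
  χ = 3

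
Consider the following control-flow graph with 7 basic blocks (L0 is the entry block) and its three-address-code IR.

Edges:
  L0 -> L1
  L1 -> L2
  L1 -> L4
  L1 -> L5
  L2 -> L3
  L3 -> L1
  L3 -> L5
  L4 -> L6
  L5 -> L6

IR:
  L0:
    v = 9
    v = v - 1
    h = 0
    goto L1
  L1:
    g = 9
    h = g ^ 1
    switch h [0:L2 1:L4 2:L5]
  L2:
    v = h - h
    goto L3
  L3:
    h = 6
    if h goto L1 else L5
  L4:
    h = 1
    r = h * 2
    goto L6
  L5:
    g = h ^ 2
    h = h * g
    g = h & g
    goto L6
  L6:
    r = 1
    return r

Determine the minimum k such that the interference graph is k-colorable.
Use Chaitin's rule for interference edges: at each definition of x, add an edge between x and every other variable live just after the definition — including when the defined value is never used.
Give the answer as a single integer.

Block summaries:
  L0: def={h,v} ue=∅
  L1: def={g,h} ue=∅
  L2: def={v} ue={h}
  L3: def={h} ue=∅
  L4: def={h,r} ue=∅
  L5: def={g,h} ue={h}
  L6: def={r} ue=∅

Liveness:
  L0: in=∅ out=∅
  L1: in=∅ out={h}
  L2: in={h} out=∅
  L3: in=∅ out={h}
  L4: in=∅ out=∅
  L5: in={h} out=∅
  L6: in=∅ out=∅

Conflict graph:
  g — {h}
  h — {g}
  r — ∅
  v — ∅

Registers:
  lower bound: {g,h} mutually conflict ⇒ χ ≥ 2
  assign g→R0 h→R1 r→R0 v→R0 — no edge inside a register ⇒ χ ≤ 2
  χ = 2

Answer: 2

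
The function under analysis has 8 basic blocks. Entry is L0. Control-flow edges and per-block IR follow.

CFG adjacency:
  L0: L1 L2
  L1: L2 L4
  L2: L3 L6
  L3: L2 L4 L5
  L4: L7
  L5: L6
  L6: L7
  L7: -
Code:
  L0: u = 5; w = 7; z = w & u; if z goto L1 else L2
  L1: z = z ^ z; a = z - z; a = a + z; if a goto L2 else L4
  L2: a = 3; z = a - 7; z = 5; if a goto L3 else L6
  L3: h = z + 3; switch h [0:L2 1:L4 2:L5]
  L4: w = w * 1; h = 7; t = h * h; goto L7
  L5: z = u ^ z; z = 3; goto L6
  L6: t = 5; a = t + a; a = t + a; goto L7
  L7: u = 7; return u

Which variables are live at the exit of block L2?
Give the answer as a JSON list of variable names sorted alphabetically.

Answer: ["a", "u", "w", "z"]

Derivation:
Per-block:
  L0: def={u,w,z} ue=∅
  L1: def={a,z} ue={z}
  L2: def={a,z} ue=∅
  L3: def={h} ue={z}
  L4: def={h,t,w} ue={w}
  L5: def={z} ue={u,z}
  L6: def={a,t} ue={a}
  L7: def={u} ue=∅

Backward fixpoint:
  live L0: ∅→{u,w,z}
  live L1: {u,w,z}→{u,w}
  live L2: {u,w}→{a,u,w,z}
  live L3: {a,u,w,z}→{a,u,w,z}
  live L4: {w}→∅
  live L5: {a,u,z}→{a}
  live L6: {a}→∅
  live L7: ∅→∅

live-out(L2) = ["a", "u", "w", "z"]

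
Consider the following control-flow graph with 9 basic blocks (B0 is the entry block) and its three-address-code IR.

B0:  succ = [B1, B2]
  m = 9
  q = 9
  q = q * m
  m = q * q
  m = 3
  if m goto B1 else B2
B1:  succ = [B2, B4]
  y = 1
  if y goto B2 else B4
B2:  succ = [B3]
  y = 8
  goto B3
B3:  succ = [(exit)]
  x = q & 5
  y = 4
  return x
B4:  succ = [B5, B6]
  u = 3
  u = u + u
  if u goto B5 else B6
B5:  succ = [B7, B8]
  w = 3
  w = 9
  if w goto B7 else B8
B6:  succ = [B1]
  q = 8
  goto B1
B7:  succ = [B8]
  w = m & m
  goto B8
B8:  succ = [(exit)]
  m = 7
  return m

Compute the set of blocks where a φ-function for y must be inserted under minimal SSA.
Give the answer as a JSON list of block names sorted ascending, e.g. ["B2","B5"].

Answer: ["B1", "B2"]

Working:
idom tree: B1←B0 B2←B0 B3←B2 B4←B1 B5←B4 B6←B4 B7←B5 B8←B5
Dom at joins:
  B1: preds {B0,B6}: {B0} ∩ {B0,B1,B4,B6} = {B0}; idom=B0
  B2: preds {B0,B1}: {B0} ∩ {B0,B1} = {B0}; idom=B0
  B8: preds {B5,B7}: {B0,B1,B4,B5} ∩ {B0,B1,B4,B5,B7} = {B0,B1,B4,B5}; idom=B5

DF walk-up:
  join B1 pred B0: · stop@B0
  join B1 pred B6: B6→B4→B1 stop@B0
  join B2 pred B0: · stop@B0
  join B2 pred B1: B1 stop@B0
  join B8 pred B5: · stop@B5
  join B8 pred B7: B7 stop@B5
  DF(B0)=∅
  DF(B1)={B1,B2}
  DF(B2)=∅
  DF(B3)=∅
  DF(B4)={B1}
  DF(B5)=∅
  DF(B6)={B1}
  DF(B7)={B8}
  DF(B8)=∅

φ for y: defs {B1,B2,B3}
  DF⁺ = {B1,B2}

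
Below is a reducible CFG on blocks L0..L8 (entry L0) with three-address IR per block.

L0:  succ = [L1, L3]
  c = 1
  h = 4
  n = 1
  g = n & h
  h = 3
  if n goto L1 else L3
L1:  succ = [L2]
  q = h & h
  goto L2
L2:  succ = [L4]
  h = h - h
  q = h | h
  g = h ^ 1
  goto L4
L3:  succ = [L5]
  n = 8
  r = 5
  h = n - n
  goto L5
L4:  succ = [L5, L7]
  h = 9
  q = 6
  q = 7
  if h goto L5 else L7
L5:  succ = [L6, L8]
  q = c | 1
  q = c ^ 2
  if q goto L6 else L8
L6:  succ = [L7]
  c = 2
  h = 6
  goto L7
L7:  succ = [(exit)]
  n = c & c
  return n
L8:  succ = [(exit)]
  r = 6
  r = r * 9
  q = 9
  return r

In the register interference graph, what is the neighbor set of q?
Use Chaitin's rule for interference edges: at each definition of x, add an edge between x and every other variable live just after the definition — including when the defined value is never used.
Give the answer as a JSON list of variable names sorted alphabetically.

Answer: ["c", "h", "r"]

Derivation:
Block summaries:
  L0: {c,g,h,n} / ∅
  L1: {q} / {h}
  L2: {g,h,q} / {h}
  L3: {h,n,r} / ∅
  L4: {h,q} / ∅
  L5: {q} / {c}
  L6: {c,h} / ∅
  L7: {n} / {c}
  L8: {q,r} / ∅

Live sets:
  L0: in=∅ out={c,h}
  L1: in={c,h} out={c,h}
  L2: in={c,h} out={c}
  L3: in={c} out={c}
  L4: in={c} out={c}
  L5: in={c} out=∅
  L6: in=∅ out={c}
  L7: in={c} out=∅
  L8: in=∅ out=∅

Interference:
  c — {g,h,n,q,r}
  g — {c,n}
  h — {c,n,q}
  n — {c,g,h,r}
  q — {c,h,r}
  r — {c,n,q}

N(q) = ["c", "h", "r"]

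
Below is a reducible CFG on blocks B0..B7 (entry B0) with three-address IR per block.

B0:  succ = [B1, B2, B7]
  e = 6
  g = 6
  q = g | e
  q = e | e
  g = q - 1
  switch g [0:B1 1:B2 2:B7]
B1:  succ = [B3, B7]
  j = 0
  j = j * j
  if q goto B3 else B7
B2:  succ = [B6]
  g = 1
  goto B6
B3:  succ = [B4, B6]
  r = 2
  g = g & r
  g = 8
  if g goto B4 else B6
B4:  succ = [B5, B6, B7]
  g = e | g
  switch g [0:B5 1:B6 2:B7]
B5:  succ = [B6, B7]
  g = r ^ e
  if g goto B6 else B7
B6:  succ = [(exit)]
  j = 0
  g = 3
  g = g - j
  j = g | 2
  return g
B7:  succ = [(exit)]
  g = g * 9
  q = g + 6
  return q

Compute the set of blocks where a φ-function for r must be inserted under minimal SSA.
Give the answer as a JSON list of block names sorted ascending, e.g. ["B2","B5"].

Answer: ["B6", "B7"]

Derivation:
idom tree: B1←B0 B2←B0 B3←B1 B4←B3 B5←B4 B6←B0 B7←B0
Dom∩ at merges:
  B6: preds {B2,B3,B4,B5}: {B0,B2} ∩ {B0,B1,B3} ∩ {B0,B1,B3,B4} ∩ {B0,B1,B3,B4,B5} = {B0}; idom=B0
  B7: preds {B0,B1,B4,B5}: {B0} ∩ {B0,B1} ∩ {B0,B1,B3,B4} ∩ {B0,B1,B3,B4,B5} = {B0}; idom=B0

DF derivation:
  join B6 pred B2: B2 stop@B0
  join B6 pred B3: B3→B1 stop@B0
  join B6 pred B4: B4→B3→B1 stop@B0
  join B6 pred B5: B5→B4→B3→B1 stop@B0
  join B7 pred B0: · stop@B0
  join B7 pred B1: B1 stop@B0
  join B7 pred B4: B4→B3→B1 stop@B0
  join B7 pred B5: B5→B4→B3→B1 stop@B0
  DF(B0)=∅
  DF(B1)={B6,B7}
  DF(B2)={B6}
  DF(B3)={B6,B7}
  DF(B4)={B6,B7}
  DF(B5)={B6,B7}
  DF(B6)=∅
  DF(B7)=∅

φ for r: defs {B3}
  DF⁺ = {B6,B7}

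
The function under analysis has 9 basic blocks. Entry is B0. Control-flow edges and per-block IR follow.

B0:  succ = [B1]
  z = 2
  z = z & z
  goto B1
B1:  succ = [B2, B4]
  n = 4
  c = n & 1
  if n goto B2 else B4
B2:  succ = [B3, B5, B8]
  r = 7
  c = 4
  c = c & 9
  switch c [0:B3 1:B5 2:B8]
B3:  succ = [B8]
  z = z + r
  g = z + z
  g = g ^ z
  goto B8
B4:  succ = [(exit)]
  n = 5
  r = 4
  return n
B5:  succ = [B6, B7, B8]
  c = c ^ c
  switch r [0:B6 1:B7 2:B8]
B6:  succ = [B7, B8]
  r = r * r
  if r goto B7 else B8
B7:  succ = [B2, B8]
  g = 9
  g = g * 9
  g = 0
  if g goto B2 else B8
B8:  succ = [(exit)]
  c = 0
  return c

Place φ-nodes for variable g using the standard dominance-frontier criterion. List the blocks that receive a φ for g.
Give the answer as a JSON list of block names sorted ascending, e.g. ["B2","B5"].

idom tree: B1←B0 B2←B1 B3←B2 B4←B1 B5←B2 B6←B5 B7←B5 B8←B2
Dom at joins:
  B2: preds {B1,B7}: {B0,B1} ∩ {B0,B1,B2,B5,B7} = {B0,B1}; idom=B1
  B7: preds {B5,B6}: {B0,B1,B2,B5} ∩ {B0,B1,B2,B5,B6} = {B0,B1,B2,B5}; idom=B5
  B8: preds {B2,B3,B5,B6,B7}: {B0,B1,B2} ∩ {B0,B1,B2,B3} ∩ {B0,B1,B2,B5} ∩ {B0,B1,B2,B5,B6} ∩ {B0,B1,B2,B5,B7} = {B0,B1,B2}; idom=B2

Frontier:
  join B2 pred B1: · stop@B1
  join B2 pred B7: B7→B5→B2 stop@B1
  join B7 pred B5: · stop@B5
  join B7 pred B6: B6 stop@B5
  join B8 pred B2: · stop@B2
  join B8 pred B3: B3 stop@B2
  join B8 pred B5: B5 stop@B2
  join B8 pred B6: B6→B5 stop@B2
  join B8 pred B7: B7→B5 stop@B2
  DF(B0)=∅
  DF(B1)=∅
  DF(B2)={B2}
  DF(B3)={B8}
  DF(B4)=∅
  DF(B5)={B2,B8}
  DF(B6)={B7,B8}
  DF(B7)={B2,B8}
  DF(B8)=∅

φ for g: defs {B3,B7}
  DF⁺ = {B2,B8}

Answer: ["B2", "B8"]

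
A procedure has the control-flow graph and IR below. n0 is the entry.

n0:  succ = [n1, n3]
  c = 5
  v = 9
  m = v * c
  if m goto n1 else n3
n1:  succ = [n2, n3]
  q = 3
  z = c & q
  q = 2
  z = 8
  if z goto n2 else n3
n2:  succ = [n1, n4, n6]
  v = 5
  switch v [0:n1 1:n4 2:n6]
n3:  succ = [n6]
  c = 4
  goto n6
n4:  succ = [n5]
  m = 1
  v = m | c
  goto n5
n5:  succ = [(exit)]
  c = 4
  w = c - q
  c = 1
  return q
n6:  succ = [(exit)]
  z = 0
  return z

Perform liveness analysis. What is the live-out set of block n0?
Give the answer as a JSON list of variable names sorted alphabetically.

Answer: ["c"]

Derivation:
Per-block:
  n0 def {c,m,v} use ∅
  n1 def {q,z} use {c}
  n2 def {v} use ∅
  n3 def {c} use ∅
  n4 def {m,v} use {c}
  n5 def {c,w} use {q}
  n6 def {z} use ∅

Live sets:
  live n0: ∅→{c}
  live n1: {c}→{c,q}
  live n2: {c,q}→{c,q}
  live n3: ∅→∅
  live n4: {c,q}→{q}
  live n5: {q}→∅
  live n6: ∅→∅

live-out(n0) = ["c"]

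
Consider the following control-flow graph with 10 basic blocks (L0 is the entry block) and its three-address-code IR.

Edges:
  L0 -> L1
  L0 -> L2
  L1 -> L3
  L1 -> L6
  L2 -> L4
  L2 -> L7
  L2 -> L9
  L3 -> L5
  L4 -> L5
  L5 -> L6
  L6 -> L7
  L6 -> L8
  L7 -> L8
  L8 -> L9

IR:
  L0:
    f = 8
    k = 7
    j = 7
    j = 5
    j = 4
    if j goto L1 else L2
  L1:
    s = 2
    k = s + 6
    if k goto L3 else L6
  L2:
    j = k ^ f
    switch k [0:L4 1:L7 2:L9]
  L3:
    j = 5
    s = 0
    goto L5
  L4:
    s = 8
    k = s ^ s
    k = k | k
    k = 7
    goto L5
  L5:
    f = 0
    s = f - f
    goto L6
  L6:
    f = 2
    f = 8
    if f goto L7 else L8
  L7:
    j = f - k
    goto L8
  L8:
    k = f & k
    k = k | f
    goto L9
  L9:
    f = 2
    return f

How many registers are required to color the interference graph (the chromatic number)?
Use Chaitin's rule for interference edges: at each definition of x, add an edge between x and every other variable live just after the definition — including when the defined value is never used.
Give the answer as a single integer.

Answer: 3

Analysis:
def/use:
  L0 def {f,j,k} use ∅
  L1 def {k,s} use ∅
  L2 def {j} use {f,k}
  L3 def {j,s} use ∅
  L4 def {k,s} use ∅
  L5 def {f,s} use ∅
  L6 def {f} use ∅
  L7 def {j} use {f,k}
  L8 def {k} use {f,k}
  L9 def {f} use ∅

Backward fixpoint:
  live L0: ∅→{f,k}
  live L1: ∅→{k}
  live L2: {f,k}→{f,k}
  live L3: {k}→{k}
  live L4: ∅→{k}
  live L5: {k}→{k}
  live L6: {k}→{f,k}
  live L7: {f,k}→{f,k}
  live L8: {f,k}→∅
  live L9: ∅→∅

Conflict graph:
  f — {j,k}
  j — {f,k}
  k — {f,j,s}
  s — {k}

Registers:
  {f,j,k} pairwise interfere (3-clique) ⇒ χ ≥ 3
  3-colouring: r0={k}  r1={f,s}  r2={j}
  χ = 3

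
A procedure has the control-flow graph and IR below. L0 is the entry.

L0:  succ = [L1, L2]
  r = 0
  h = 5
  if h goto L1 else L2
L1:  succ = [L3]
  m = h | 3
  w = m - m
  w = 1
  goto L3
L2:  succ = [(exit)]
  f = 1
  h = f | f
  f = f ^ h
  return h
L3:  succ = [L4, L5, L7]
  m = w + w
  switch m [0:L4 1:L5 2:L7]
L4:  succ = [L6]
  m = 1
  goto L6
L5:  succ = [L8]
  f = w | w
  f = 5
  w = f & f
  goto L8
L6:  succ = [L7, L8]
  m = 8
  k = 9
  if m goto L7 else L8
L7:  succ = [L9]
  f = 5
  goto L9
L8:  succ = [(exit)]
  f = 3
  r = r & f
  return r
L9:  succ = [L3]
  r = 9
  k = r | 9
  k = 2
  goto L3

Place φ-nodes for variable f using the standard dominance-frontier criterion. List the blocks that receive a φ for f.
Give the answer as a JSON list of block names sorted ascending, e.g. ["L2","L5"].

Answer: ["L3", "L8"]

Working:
idom tree: L1←L0 L2←L0 L3←L1 L4←L3 L5←L3 L6←L4 L7←L3 L8←L3 L9←L7
Dom∩ at merges:
  L3: preds {L1,L9}: {L0,L1} ∩ {L0,L1,L3,L7,L9} = {L0,L1}; idom=L1
  L7: preds {L3,L6}: {L0,L1,L3} ∩ {L0,L1,L3,L4,L6} = {L0,L1,L3}; idom=L3
  L8: preds {L5,L6}: {L0,L1,L3,L5} ∩ {L0,L1,L3,L4,L6} = {L0,L1,L3}; idom=L3

DF walk-up:
  L3←L1: walk · to L1
  L3←L9: walk L9→L7→L3 to L1
  L7←L3: walk · to L3
  L7←L6: walk L6→L4 to L3
  L8←L5: walk L5 to L3
  L8←L6: walk L6→L4 to L3
  DF(L0)=∅
  DF(L1)=∅
  DF(L2)=∅
  DF(L3)={L3}
  DF(L4)={L7,L8}
  DF(L5)={L8}
  DF(L6)={L7,L8}
  DF(L7)={L3}
  DF(L8)=∅
  DF(L9)={L3}

φ for f: defs {L2,L5,L7,L8}
  DF⁺ = {L3,L8}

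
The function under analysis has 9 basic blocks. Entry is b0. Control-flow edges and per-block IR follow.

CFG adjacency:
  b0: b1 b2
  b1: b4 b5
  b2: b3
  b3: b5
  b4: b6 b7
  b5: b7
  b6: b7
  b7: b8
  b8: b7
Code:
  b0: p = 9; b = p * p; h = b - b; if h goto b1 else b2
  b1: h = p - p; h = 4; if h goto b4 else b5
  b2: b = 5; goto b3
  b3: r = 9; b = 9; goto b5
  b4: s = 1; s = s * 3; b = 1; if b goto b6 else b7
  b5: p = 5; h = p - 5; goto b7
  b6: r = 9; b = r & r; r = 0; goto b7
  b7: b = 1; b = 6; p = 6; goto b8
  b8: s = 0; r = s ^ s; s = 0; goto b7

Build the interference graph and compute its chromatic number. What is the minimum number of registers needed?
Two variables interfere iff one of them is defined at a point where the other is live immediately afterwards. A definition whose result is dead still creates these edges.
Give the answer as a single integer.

def/use:
  b0: def={b,h,p} ue=∅
  b1: def={h} ue={p}
  b2: def={b} ue=∅
  b3: def={b,r} ue=∅
  b4: def={b,s} ue=∅
  b5: def={h,p} ue=∅
  b6: def={b,r} ue=∅
  b7: def={b,p} ue=∅
  b8: def={r,s} ue=∅

Liveness:
  b0 li=∅ lo={p}
  b1 li={p} lo=∅
  b2 li=∅ lo=∅
  b3 li=∅ lo=∅
  b4 li=∅ lo=∅
  b5 li=∅ lo=∅
  b6 li=∅ lo=∅
  b7 li=∅ lo=∅
  b8 li=∅ lo=∅

Interfere edges:
  b↔{p}
  h↔{p}
  p↔{b,h}
  r↔∅
  s↔∅

Chromatic number:
  {b,p} pairwise interfere (2-clique) ⇒ χ ≥ 2
  assign b→R1 h→R1 p→R0 r→R0 s→R0 — no edge inside a register ⇒ χ ≤ 2
  χ = 2

Answer: 2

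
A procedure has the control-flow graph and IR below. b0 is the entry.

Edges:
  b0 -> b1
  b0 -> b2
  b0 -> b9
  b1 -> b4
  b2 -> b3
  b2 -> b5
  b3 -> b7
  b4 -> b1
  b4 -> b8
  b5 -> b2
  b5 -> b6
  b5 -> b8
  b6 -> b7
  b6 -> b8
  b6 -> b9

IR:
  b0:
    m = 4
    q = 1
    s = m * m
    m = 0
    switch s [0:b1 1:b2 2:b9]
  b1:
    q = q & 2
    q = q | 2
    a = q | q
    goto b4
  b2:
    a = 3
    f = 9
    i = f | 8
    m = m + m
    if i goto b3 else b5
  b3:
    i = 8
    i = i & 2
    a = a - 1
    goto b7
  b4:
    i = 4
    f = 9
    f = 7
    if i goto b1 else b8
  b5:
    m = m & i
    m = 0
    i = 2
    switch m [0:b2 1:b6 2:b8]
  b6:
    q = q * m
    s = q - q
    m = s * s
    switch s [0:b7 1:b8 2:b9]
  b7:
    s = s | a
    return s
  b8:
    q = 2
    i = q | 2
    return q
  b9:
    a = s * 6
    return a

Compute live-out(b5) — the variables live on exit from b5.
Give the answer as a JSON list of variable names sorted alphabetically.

def/use:
  b0: def={m,q,s} ue=∅
  b1: def={a,q} ue={q}
  b2: def={a,f,i,m} ue={m}
  b3: def={a,i} ue={a}
  b4: def={f,i} ue=∅
  b5: def={i,m} ue={i,m}
  b6: def={m,q,s} ue={m,q}
  b7: def={s} ue={a,s}
  b8: def={i,q} ue=∅
  b9: def={a} ue={s}

Live sets:
  b0 li=∅ lo={m,q,s}
  b1 li={q} lo={q}
  b2 li={m,q,s} lo={a,i,m,q,s}
  b3 li={a,s} lo={a,s}
  b4 li={q} lo={q}
  b5 li={a,i,m,q,s} lo={a,m,q,s}
  b6 li={a,m,q} lo={a,s}
  b7 li={a,s} lo=∅
  b8 li=∅ lo=∅
  b9 li={s} lo=∅

live-out(b5) = ["a", "m", "q", "s"]

Answer: ["a", "m", "q", "s"]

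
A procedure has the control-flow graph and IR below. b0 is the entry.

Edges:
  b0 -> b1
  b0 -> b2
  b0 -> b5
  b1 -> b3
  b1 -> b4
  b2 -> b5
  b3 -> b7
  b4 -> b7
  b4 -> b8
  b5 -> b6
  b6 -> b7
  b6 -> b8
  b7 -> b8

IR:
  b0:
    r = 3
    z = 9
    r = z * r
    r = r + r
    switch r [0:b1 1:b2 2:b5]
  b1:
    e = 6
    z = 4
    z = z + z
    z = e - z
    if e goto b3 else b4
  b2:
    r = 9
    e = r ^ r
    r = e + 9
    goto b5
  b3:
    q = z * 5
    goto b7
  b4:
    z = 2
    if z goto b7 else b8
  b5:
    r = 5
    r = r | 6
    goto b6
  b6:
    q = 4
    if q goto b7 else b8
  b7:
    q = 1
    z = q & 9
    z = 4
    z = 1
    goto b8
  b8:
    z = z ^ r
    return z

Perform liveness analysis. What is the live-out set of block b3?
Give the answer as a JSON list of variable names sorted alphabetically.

Answer: ["r"]

Derivation:
def/use:
  b0: {r,z} / ∅
  b1: {e,z} / ∅
  b2: {e,r} / ∅
  b3: {q} / {z}
  b4: {z} / ∅
  b5: {r} / ∅
  b6: {q} / ∅
  b7: {q,z} / ∅
  b8: {z} / {r,z}

Live sets:
  b0 li=∅ lo={r,z}
  b1 li={r} lo={r,z}
  b2 li={z} lo={z}
  b3 li={r,z} lo={r}
  b4 li={r} lo={r,z}
  b5 li={z} lo={r,z}
  b6 li={r,z} lo={r,z}
  b7 li={r} lo={r,z}
  b8 li={r,z} lo=∅

live-out(b3) = ["r"]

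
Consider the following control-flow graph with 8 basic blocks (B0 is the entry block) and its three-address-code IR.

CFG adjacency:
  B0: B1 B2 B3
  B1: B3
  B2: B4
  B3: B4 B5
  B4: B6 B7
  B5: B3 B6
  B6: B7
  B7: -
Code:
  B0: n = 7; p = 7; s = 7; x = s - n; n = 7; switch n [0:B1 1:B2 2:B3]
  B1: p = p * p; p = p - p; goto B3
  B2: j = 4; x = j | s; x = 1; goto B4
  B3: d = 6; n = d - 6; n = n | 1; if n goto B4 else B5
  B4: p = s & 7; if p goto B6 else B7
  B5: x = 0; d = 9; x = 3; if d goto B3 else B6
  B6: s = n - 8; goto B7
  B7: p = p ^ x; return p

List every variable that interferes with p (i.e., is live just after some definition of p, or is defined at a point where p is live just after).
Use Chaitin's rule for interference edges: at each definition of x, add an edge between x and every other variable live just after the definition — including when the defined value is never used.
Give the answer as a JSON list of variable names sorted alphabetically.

def/use:
  B0 def {n,p,s,x} use ∅
  B1 def {p} use {p}
  B2 def {j,x} use {s}
  B3 def {d,n} use ∅
  B4 def {p} use {s}
  B5 def {d,x} use ∅
  B6 def {s} use {n}
  B7 def {p} use {p,x}

Liveness:
  B0 li=∅ lo={n,p,s,x}
  B1 li={p,s,x} lo={p,s,x}
  B2 li={n,s} lo={n,s,x}
  B3 li={p,s,x} lo={n,p,s,x}
  B4 li={n,s,x} lo={n,p,x}
  B5 li={n,p,s} lo={n,p,s,x}
  B6 li={n,p,x} lo={p,x}
  B7 li={p,x} lo=∅

Interference:
  d — {n,p,s,x}
  j — {n,s}
  n — {d,j,p,s,x}
  p — {d,n,s,x}
  s — {d,j,n,p,x}
  x — {d,n,p,s}

N(p) = ["d", "n", "s", "x"]

Answer: ["d", "n", "s", "x"]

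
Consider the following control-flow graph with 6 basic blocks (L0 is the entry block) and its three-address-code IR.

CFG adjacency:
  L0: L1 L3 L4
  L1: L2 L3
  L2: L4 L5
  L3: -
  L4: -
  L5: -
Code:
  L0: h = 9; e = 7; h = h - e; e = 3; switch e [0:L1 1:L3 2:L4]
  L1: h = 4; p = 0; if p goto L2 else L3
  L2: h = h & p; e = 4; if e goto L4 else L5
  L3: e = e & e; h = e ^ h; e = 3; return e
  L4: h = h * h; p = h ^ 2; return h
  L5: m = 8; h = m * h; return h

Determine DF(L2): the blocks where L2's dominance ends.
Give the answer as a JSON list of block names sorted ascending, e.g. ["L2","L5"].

Answer: ["L4"]

Analysis:
idom tree: L1←L0 L2←L1 L3←L0 L4←L0 L5←L2
Join-block Dom:
  L3: preds {L0,L1}: {L0} ∩ {L0,L1} = {L0}; idom=L0
  L4: preds {L0,L2}: {L0} ∩ {L0,L1,L2} = {L0}; idom=L0

DF walk-up:
  L3←L0: walk · to L0
  L3←L1: walk L1 to L0
  L4←L0: walk · to L0
  L4←L2: walk L2→L1 to L0
  DF(L0)=∅
  DF(L1)={L3,L4}
  DF(L2)={L4}
  DF(L3)=∅
  DF(L4)=∅
  DF(L5)=∅

DF(L2) = ["L4"]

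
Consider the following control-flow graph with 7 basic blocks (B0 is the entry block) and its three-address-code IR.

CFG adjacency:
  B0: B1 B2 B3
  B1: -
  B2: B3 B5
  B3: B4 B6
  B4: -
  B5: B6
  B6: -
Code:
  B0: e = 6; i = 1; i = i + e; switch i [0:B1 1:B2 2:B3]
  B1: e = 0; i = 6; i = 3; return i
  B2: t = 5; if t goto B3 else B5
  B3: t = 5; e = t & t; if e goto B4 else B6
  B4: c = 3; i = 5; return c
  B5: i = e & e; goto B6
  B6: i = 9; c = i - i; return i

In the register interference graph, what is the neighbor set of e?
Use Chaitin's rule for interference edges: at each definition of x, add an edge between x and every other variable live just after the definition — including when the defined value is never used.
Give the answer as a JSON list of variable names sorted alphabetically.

Per-block:
  B0: def={e,i} ue=∅
  B1: def={e,i} ue=∅
  B2: def={t} ue=∅
  B3: def={e,t} ue=∅
  B4: def={c,i} ue=∅
  B5: def={i} ue={e}
  B6: def={c,i} ue=∅

Backward fixpoint:
  B0 li=∅ lo={e}
  B1 li=∅ lo=∅
  B2 li={e} lo={e}
  B3 li=∅ lo=∅
  B4 li=∅ lo=∅
  B5 li={e} lo=∅
  B6 li=∅ lo=∅

Interfere edges:
  c — {i}
  e — {i,t}
  i — {c,e}
  t — {e}

N(e) = ["i", "t"]

Answer: ["i", "t"]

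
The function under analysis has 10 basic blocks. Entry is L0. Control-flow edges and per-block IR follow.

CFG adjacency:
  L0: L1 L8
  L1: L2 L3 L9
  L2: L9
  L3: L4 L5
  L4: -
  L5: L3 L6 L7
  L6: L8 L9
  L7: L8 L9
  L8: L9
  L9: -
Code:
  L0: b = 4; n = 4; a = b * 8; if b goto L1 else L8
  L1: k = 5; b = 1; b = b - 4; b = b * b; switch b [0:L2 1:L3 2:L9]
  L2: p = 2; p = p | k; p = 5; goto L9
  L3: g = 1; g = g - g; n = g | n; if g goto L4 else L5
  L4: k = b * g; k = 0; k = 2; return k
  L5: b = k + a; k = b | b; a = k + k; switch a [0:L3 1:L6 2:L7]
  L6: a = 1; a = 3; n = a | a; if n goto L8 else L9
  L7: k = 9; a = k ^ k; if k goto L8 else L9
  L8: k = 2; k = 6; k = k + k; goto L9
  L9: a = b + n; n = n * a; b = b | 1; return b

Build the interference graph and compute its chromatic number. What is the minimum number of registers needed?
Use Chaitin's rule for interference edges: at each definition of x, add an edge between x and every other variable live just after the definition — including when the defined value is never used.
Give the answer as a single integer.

Answer: 5

Analysis:
Block summaries:
  L0 def {a,b,n} use ∅
  L1 def {b,k} use ∅
  L2 def {p} use {k}
  L3 def {g,n} use {n}
  L4 def {k} use {b,g}
  L5 def {a,b,k} use {a,k}
  L6 def {a,n} use ∅
  L7 def {a,k} use ∅
  L8 def {k} use ∅
  L9 def {a,b,n} use {b,n}

Liveness:
  live L0: ∅→{a,b,n}
  live L1: {a,n}→{a,b,k,n}
  live L2: {b,k,n}→{b,n}
  live L3: {a,b,k,n}→{a,b,g,k,n}
  live L4: {b,g}→∅
  live L5: {a,k,n}→{a,b,k,n}
  live L6: {b}→{b,n}
  live L7: {b,n}→{b,n}
  live L8: {b,n}→{b,n}
  live L9: {b,n}→∅

Interference:
  a — {b,g,k,n}
  b — {a,g,k,n,p}
  g — {a,b,k,n}
  k — {a,b,g,n,p}
  n — {a,b,g,k,p}
  p — {b,k,n}

Registers:
  clique {a,b,g,k,n} ⇒ need ≥ 5
  5-colouring: c0={b}  c1={k}  c2={n}  c3={a,p}  c4={g}
  χ = 5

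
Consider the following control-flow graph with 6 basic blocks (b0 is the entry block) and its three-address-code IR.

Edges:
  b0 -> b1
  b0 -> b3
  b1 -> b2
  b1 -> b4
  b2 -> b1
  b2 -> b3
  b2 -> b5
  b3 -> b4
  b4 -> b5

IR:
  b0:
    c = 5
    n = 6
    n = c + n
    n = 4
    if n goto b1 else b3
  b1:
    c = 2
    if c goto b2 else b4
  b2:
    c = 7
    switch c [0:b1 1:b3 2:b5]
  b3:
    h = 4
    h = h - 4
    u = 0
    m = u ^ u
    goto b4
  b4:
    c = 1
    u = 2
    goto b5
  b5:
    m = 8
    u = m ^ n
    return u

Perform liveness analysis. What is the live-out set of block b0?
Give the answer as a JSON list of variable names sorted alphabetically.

Answer: ["n"]

Derivation:
Block summaries:
  b0: {c,n} / ∅
  b1: {c} / ∅
  b2: {c} / ∅
  b3: {h,m,u} / ∅
  b4: {c,u} / ∅
  b5: {m,u} / {n}

Backward fixpoint:
  b0: in=∅ out={n}
  b1: in={n} out={n}
  b2: in={n} out={n}
  b3: in={n} out={n}
  b4: in={n} out={n}
  b5: in={n} out=∅

live-out(b0) = ["n"]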